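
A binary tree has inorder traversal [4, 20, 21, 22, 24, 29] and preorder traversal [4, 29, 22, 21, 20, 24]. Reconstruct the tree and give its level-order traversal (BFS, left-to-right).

Inorder:  [4, 20, 21, 22, 24, 29]
Preorder: [4, 29, 22, 21, 20, 24]
Algorithm: preorder visits root first, so consume preorder in order;
for each root, split the current inorder slice at that value into
left-subtree inorder and right-subtree inorder, then recurse.
Recursive splits:
  root=4; inorder splits into left=[], right=[20, 21, 22, 24, 29]
  root=29; inorder splits into left=[20, 21, 22, 24], right=[]
  root=22; inorder splits into left=[20, 21], right=[24]
  root=21; inorder splits into left=[20], right=[]
  root=20; inorder splits into left=[], right=[]
  root=24; inorder splits into left=[], right=[]
Reconstructed level-order: [4, 29, 22, 21, 24, 20]


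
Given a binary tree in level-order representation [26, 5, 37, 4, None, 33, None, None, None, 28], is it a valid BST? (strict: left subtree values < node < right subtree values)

Level-order array: [26, 5, 37, 4, None, 33, None, None, None, 28]
Validate using subtree bounds (lo, hi): at each node, require lo < value < hi,
then recurse left with hi=value and right with lo=value.
Preorder trace (stopping at first violation):
  at node 26 with bounds (-inf, +inf): OK
  at node 5 with bounds (-inf, 26): OK
  at node 4 with bounds (-inf, 5): OK
  at node 37 with bounds (26, +inf): OK
  at node 33 with bounds (26, 37): OK
  at node 28 with bounds (26, 33): OK
No violation found at any node.
Result: Valid BST


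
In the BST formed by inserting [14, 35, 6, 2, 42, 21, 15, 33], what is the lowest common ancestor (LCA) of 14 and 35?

Tree insertion order: [14, 35, 6, 2, 42, 21, 15, 33]
Tree (level-order array): [14, 6, 35, 2, None, 21, 42, None, None, 15, 33]
In a BST, the LCA of p=14, q=35 is the first node v on the
root-to-leaf path with p <= v <= q (go left if both < v, right if both > v).
Walk from root:
  at 14: 14 <= 14 <= 35, this is the LCA
LCA = 14


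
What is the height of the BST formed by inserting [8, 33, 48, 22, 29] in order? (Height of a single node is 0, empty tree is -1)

Insertion order: [8, 33, 48, 22, 29]
Tree (level-order array): [8, None, 33, 22, 48, None, 29]
Compute height bottom-up (empty subtree = -1):
  height(29) = 1 + max(-1, -1) = 0
  height(22) = 1 + max(-1, 0) = 1
  height(48) = 1 + max(-1, -1) = 0
  height(33) = 1 + max(1, 0) = 2
  height(8) = 1 + max(-1, 2) = 3
Height = 3


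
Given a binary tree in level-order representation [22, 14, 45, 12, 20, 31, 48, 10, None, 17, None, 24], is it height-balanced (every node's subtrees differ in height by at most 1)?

Tree (level-order array): [22, 14, 45, 12, 20, 31, 48, 10, None, 17, None, 24]
Definition: a tree is height-balanced if, at every node, |h(left) - h(right)| <= 1 (empty subtree has height -1).
Bottom-up per-node check:
  node 10: h_left=-1, h_right=-1, diff=0 [OK], height=0
  node 12: h_left=0, h_right=-1, diff=1 [OK], height=1
  node 17: h_left=-1, h_right=-1, diff=0 [OK], height=0
  node 20: h_left=0, h_right=-1, diff=1 [OK], height=1
  node 14: h_left=1, h_right=1, diff=0 [OK], height=2
  node 24: h_left=-1, h_right=-1, diff=0 [OK], height=0
  node 31: h_left=0, h_right=-1, diff=1 [OK], height=1
  node 48: h_left=-1, h_right=-1, diff=0 [OK], height=0
  node 45: h_left=1, h_right=0, diff=1 [OK], height=2
  node 22: h_left=2, h_right=2, diff=0 [OK], height=3
All nodes satisfy the balance condition.
Result: Balanced


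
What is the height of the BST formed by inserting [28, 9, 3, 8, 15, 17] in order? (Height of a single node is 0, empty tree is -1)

Insertion order: [28, 9, 3, 8, 15, 17]
Tree (level-order array): [28, 9, None, 3, 15, None, 8, None, 17]
Compute height bottom-up (empty subtree = -1):
  height(8) = 1 + max(-1, -1) = 0
  height(3) = 1 + max(-1, 0) = 1
  height(17) = 1 + max(-1, -1) = 0
  height(15) = 1 + max(-1, 0) = 1
  height(9) = 1 + max(1, 1) = 2
  height(28) = 1 + max(2, -1) = 3
Height = 3


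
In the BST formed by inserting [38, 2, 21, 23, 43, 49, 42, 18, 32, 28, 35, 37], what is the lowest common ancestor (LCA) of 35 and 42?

Tree insertion order: [38, 2, 21, 23, 43, 49, 42, 18, 32, 28, 35, 37]
Tree (level-order array): [38, 2, 43, None, 21, 42, 49, 18, 23, None, None, None, None, None, None, None, 32, 28, 35, None, None, None, 37]
In a BST, the LCA of p=35, q=42 is the first node v on the
root-to-leaf path with p <= v <= q (go left if both < v, right if both > v).
Walk from root:
  at 38: 35 <= 38 <= 42, this is the LCA
LCA = 38


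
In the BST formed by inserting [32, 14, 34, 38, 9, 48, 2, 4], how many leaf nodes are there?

Tree built from: [32, 14, 34, 38, 9, 48, 2, 4]
Tree (level-order array): [32, 14, 34, 9, None, None, 38, 2, None, None, 48, None, 4]
Rule: A leaf has 0 children.
Per-node child counts:
  node 32: 2 child(ren)
  node 14: 1 child(ren)
  node 9: 1 child(ren)
  node 2: 1 child(ren)
  node 4: 0 child(ren)
  node 34: 1 child(ren)
  node 38: 1 child(ren)
  node 48: 0 child(ren)
Matching nodes: [4, 48]
Count of leaf nodes: 2


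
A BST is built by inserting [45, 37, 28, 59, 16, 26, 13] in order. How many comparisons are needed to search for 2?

Search path for 2: 45 -> 37 -> 28 -> 16 -> 13
Found: False
Comparisons: 5


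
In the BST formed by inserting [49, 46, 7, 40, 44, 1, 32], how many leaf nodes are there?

Tree built from: [49, 46, 7, 40, 44, 1, 32]
Tree (level-order array): [49, 46, None, 7, None, 1, 40, None, None, 32, 44]
Rule: A leaf has 0 children.
Per-node child counts:
  node 49: 1 child(ren)
  node 46: 1 child(ren)
  node 7: 2 child(ren)
  node 1: 0 child(ren)
  node 40: 2 child(ren)
  node 32: 0 child(ren)
  node 44: 0 child(ren)
Matching nodes: [1, 32, 44]
Count of leaf nodes: 3


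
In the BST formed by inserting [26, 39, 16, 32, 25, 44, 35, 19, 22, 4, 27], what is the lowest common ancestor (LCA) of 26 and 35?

Tree insertion order: [26, 39, 16, 32, 25, 44, 35, 19, 22, 4, 27]
Tree (level-order array): [26, 16, 39, 4, 25, 32, 44, None, None, 19, None, 27, 35, None, None, None, 22]
In a BST, the LCA of p=26, q=35 is the first node v on the
root-to-leaf path with p <= v <= q (go left if both < v, right if both > v).
Walk from root:
  at 26: 26 <= 26 <= 35, this is the LCA
LCA = 26


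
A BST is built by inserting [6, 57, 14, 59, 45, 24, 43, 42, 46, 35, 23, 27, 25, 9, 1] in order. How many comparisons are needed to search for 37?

Search path for 37: 6 -> 57 -> 14 -> 45 -> 24 -> 43 -> 42 -> 35
Found: False
Comparisons: 8


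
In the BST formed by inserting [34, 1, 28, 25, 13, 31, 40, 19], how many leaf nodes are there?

Tree built from: [34, 1, 28, 25, 13, 31, 40, 19]
Tree (level-order array): [34, 1, 40, None, 28, None, None, 25, 31, 13, None, None, None, None, 19]
Rule: A leaf has 0 children.
Per-node child counts:
  node 34: 2 child(ren)
  node 1: 1 child(ren)
  node 28: 2 child(ren)
  node 25: 1 child(ren)
  node 13: 1 child(ren)
  node 19: 0 child(ren)
  node 31: 0 child(ren)
  node 40: 0 child(ren)
Matching nodes: [19, 31, 40]
Count of leaf nodes: 3


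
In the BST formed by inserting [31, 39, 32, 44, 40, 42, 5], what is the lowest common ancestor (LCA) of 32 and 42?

Tree insertion order: [31, 39, 32, 44, 40, 42, 5]
Tree (level-order array): [31, 5, 39, None, None, 32, 44, None, None, 40, None, None, 42]
In a BST, the LCA of p=32, q=42 is the first node v on the
root-to-leaf path with p <= v <= q (go left if both < v, right if both > v).
Walk from root:
  at 31: both 32 and 42 > 31, go right
  at 39: 32 <= 39 <= 42, this is the LCA
LCA = 39


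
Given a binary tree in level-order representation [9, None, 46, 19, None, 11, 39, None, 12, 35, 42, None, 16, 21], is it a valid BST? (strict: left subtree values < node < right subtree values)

Level-order array: [9, None, 46, 19, None, 11, 39, None, 12, 35, 42, None, 16, 21]
Validate using subtree bounds (lo, hi): at each node, require lo < value < hi,
then recurse left with hi=value and right with lo=value.
Preorder trace (stopping at first violation):
  at node 9 with bounds (-inf, +inf): OK
  at node 46 with bounds (9, +inf): OK
  at node 19 with bounds (9, 46): OK
  at node 11 with bounds (9, 19): OK
  at node 12 with bounds (11, 19): OK
  at node 16 with bounds (12, 19): OK
  at node 39 with bounds (19, 46): OK
  at node 35 with bounds (19, 39): OK
  at node 21 with bounds (19, 35): OK
  at node 42 with bounds (39, 46): OK
No violation found at any node.
Result: Valid BST


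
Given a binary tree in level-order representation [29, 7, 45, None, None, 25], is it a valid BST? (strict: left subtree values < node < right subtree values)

Level-order array: [29, 7, 45, None, None, 25]
Validate using subtree bounds (lo, hi): at each node, require lo < value < hi,
then recurse left with hi=value and right with lo=value.
Preorder trace (stopping at first violation):
  at node 29 with bounds (-inf, +inf): OK
  at node 7 with bounds (-inf, 29): OK
  at node 45 with bounds (29, +inf): OK
  at node 25 with bounds (29, 45): VIOLATION
Node 25 violates its bound: not (29 < 25 < 45).
Result: Not a valid BST


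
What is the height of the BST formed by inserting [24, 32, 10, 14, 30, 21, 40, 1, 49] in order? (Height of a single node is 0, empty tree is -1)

Insertion order: [24, 32, 10, 14, 30, 21, 40, 1, 49]
Tree (level-order array): [24, 10, 32, 1, 14, 30, 40, None, None, None, 21, None, None, None, 49]
Compute height bottom-up (empty subtree = -1):
  height(1) = 1 + max(-1, -1) = 0
  height(21) = 1 + max(-1, -1) = 0
  height(14) = 1 + max(-1, 0) = 1
  height(10) = 1 + max(0, 1) = 2
  height(30) = 1 + max(-1, -1) = 0
  height(49) = 1 + max(-1, -1) = 0
  height(40) = 1 + max(-1, 0) = 1
  height(32) = 1 + max(0, 1) = 2
  height(24) = 1 + max(2, 2) = 3
Height = 3


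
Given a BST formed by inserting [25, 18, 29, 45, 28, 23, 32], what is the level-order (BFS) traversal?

Tree insertion order: [25, 18, 29, 45, 28, 23, 32]
Tree (level-order array): [25, 18, 29, None, 23, 28, 45, None, None, None, None, 32]
BFS from the root, enqueuing left then right child of each popped node:
  queue [25] -> pop 25, enqueue [18, 29], visited so far: [25]
  queue [18, 29] -> pop 18, enqueue [23], visited so far: [25, 18]
  queue [29, 23] -> pop 29, enqueue [28, 45], visited so far: [25, 18, 29]
  queue [23, 28, 45] -> pop 23, enqueue [none], visited so far: [25, 18, 29, 23]
  queue [28, 45] -> pop 28, enqueue [none], visited so far: [25, 18, 29, 23, 28]
  queue [45] -> pop 45, enqueue [32], visited so far: [25, 18, 29, 23, 28, 45]
  queue [32] -> pop 32, enqueue [none], visited so far: [25, 18, 29, 23, 28, 45, 32]
Result: [25, 18, 29, 23, 28, 45, 32]


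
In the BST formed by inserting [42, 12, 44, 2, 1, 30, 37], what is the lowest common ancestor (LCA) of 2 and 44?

Tree insertion order: [42, 12, 44, 2, 1, 30, 37]
Tree (level-order array): [42, 12, 44, 2, 30, None, None, 1, None, None, 37]
In a BST, the LCA of p=2, q=44 is the first node v on the
root-to-leaf path with p <= v <= q (go left if both < v, right if both > v).
Walk from root:
  at 42: 2 <= 42 <= 44, this is the LCA
LCA = 42


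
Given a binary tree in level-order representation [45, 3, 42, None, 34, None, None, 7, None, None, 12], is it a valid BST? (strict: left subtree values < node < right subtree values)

Level-order array: [45, 3, 42, None, 34, None, None, 7, None, None, 12]
Validate using subtree bounds (lo, hi): at each node, require lo < value < hi,
then recurse left with hi=value and right with lo=value.
Preorder trace (stopping at first violation):
  at node 45 with bounds (-inf, +inf): OK
  at node 3 with bounds (-inf, 45): OK
  at node 34 with bounds (3, 45): OK
  at node 7 with bounds (3, 34): OK
  at node 12 with bounds (7, 34): OK
  at node 42 with bounds (45, +inf): VIOLATION
Node 42 violates its bound: not (45 < 42 < +inf).
Result: Not a valid BST


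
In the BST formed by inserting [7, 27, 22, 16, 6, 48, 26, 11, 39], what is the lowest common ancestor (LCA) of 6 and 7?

Tree insertion order: [7, 27, 22, 16, 6, 48, 26, 11, 39]
Tree (level-order array): [7, 6, 27, None, None, 22, 48, 16, 26, 39, None, 11]
In a BST, the LCA of p=6, q=7 is the first node v on the
root-to-leaf path with p <= v <= q (go left if both < v, right if both > v).
Walk from root:
  at 7: 6 <= 7 <= 7, this is the LCA
LCA = 7


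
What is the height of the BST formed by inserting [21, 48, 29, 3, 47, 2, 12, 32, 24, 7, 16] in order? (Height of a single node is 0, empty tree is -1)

Insertion order: [21, 48, 29, 3, 47, 2, 12, 32, 24, 7, 16]
Tree (level-order array): [21, 3, 48, 2, 12, 29, None, None, None, 7, 16, 24, 47, None, None, None, None, None, None, 32]
Compute height bottom-up (empty subtree = -1):
  height(2) = 1 + max(-1, -1) = 0
  height(7) = 1 + max(-1, -1) = 0
  height(16) = 1 + max(-1, -1) = 0
  height(12) = 1 + max(0, 0) = 1
  height(3) = 1 + max(0, 1) = 2
  height(24) = 1 + max(-1, -1) = 0
  height(32) = 1 + max(-1, -1) = 0
  height(47) = 1 + max(0, -1) = 1
  height(29) = 1 + max(0, 1) = 2
  height(48) = 1 + max(2, -1) = 3
  height(21) = 1 + max(2, 3) = 4
Height = 4


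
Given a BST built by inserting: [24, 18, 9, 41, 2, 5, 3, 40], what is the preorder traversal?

Tree insertion order: [24, 18, 9, 41, 2, 5, 3, 40]
Tree (level-order array): [24, 18, 41, 9, None, 40, None, 2, None, None, None, None, 5, 3]
Preorder traversal: [24, 18, 9, 2, 5, 3, 41, 40]


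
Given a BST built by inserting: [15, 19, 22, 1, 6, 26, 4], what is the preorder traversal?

Tree insertion order: [15, 19, 22, 1, 6, 26, 4]
Tree (level-order array): [15, 1, 19, None, 6, None, 22, 4, None, None, 26]
Preorder traversal: [15, 1, 6, 4, 19, 22, 26]


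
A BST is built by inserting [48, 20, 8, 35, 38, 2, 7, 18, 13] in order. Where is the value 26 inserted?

Starting tree (level order): [48, 20, None, 8, 35, 2, 18, None, 38, None, 7, 13]
Insertion path: 48 -> 20 -> 35
Result: insert 26 as left child of 35
Final tree (level order): [48, 20, None, 8, 35, 2, 18, 26, 38, None, 7, 13]


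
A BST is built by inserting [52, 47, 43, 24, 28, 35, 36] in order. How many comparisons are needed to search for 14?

Search path for 14: 52 -> 47 -> 43 -> 24
Found: False
Comparisons: 4


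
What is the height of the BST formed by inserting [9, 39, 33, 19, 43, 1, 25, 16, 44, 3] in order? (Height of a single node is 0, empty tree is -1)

Insertion order: [9, 39, 33, 19, 43, 1, 25, 16, 44, 3]
Tree (level-order array): [9, 1, 39, None, 3, 33, 43, None, None, 19, None, None, 44, 16, 25]
Compute height bottom-up (empty subtree = -1):
  height(3) = 1 + max(-1, -1) = 0
  height(1) = 1 + max(-1, 0) = 1
  height(16) = 1 + max(-1, -1) = 0
  height(25) = 1 + max(-1, -1) = 0
  height(19) = 1 + max(0, 0) = 1
  height(33) = 1 + max(1, -1) = 2
  height(44) = 1 + max(-1, -1) = 0
  height(43) = 1 + max(-1, 0) = 1
  height(39) = 1 + max(2, 1) = 3
  height(9) = 1 + max(1, 3) = 4
Height = 4


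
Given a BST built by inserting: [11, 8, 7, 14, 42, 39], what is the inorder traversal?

Tree insertion order: [11, 8, 7, 14, 42, 39]
Tree (level-order array): [11, 8, 14, 7, None, None, 42, None, None, 39]
Inorder traversal: [7, 8, 11, 14, 39, 42]


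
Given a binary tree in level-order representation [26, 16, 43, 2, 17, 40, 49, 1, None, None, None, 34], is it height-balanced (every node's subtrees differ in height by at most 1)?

Tree (level-order array): [26, 16, 43, 2, 17, 40, 49, 1, None, None, None, 34]
Definition: a tree is height-balanced if, at every node, |h(left) - h(right)| <= 1 (empty subtree has height -1).
Bottom-up per-node check:
  node 1: h_left=-1, h_right=-1, diff=0 [OK], height=0
  node 2: h_left=0, h_right=-1, diff=1 [OK], height=1
  node 17: h_left=-1, h_right=-1, diff=0 [OK], height=0
  node 16: h_left=1, h_right=0, diff=1 [OK], height=2
  node 34: h_left=-1, h_right=-1, diff=0 [OK], height=0
  node 40: h_left=0, h_right=-1, diff=1 [OK], height=1
  node 49: h_left=-1, h_right=-1, diff=0 [OK], height=0
  node 43: h_left=1, h_right=0, diff=1 [OK], height=2
  node 26: h_left=2, h_right=2, diff=0 [OK], height=3
All nodes satisfy the balance condition.
Result: Balanced


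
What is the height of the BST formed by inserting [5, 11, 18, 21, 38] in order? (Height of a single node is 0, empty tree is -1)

Insertion order: [5, 11, 18, 21, 38]
Tree (level-order array): [5, None, 11, None, 18, None, 21, None, 38]
Compute height bottom-up (empty subtree = -1):
  height(38) = 1 + max(-1, -1) = 0
  height(21) = 1 + max(-1, 0) = 1
  height(18) = 1 + max(-1, 1) = 2
  height(11) = 1 + max(-1, 2) = 3
  height(5) = 1 + max(-1, 3) = 4
Height = 4


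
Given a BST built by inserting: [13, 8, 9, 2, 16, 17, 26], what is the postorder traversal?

Tree insertion order: [13, 8, 9, 2, 16, 17, 26]
Tree (level-order array): [13, 8, 16, 2, 9, None, 17, None, None, None, None, None, 26]
Postorder traversal: [2, 9, 8, 26, 17, 16, 13]


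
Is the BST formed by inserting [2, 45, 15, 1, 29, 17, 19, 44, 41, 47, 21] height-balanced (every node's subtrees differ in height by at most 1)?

Tree (level-order array): [2, 1, 45, None, None, 15, 47, None, 29, None, None, 17, 44, None, 19, 41, None, None, 21]
Definition: a tree is height-balanced if, at every node, |h(left) - h(right)| <= 1 (empty subtree has height -1).
Bottom-up per-node check:
  node 1: h_left=-1, h_right=-1, diff=0 [OK], height=0
  node 21: h_left=-1, h_right=-1, diff=0 [OK], height=0
  node 19: h_left=-1, h_right=0, diff=1 [OK], height=1
  node 17: h_left=-1, h_right=1, diff=2 [FAIL (|-1-1|=2 > 1)], height=2
  node 41: h_left=-1, h_right=-1, diff=0 [OK], height=0
  node 44: h_left=0, h_right=-1, diff=1 [OK], height=1
  node 29: h_left=2, h_right=1, diff=1 [OK], height=3
  node 15: h_left=-1, h_right=3, diff=4 [FAIL (|-1-3|=4 > 1)], height=4
  node 47: h_left=-1, h_right=-1, diff=0 [OK], height=0
  node 45: h_left=4, h_right=0, diff=4 [FAIL (|4-0|=4 > 1)], height=5
  node 2: h_left=0, h_right=5, diff=5 [FAIL (|0-5|=5 > 1)], height=6
Node 17 violates the condition: |-1 - 1| = 2 > 1.
Result: Not balanced


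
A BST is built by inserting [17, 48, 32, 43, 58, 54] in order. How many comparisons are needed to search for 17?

Search path for 17: 17
Found: True
Comparisons: 1


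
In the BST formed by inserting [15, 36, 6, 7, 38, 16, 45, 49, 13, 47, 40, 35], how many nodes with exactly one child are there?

Tree built from: [15, 36, 6, 7, 38, 16, 45, 49, 13, 47, 40, 35]
Tree (level-order array): [15, 6, 36, None, 7, 16, 38, None, 13, None, 35, None, 45, None, None, None, None, 40, 49, None, None, 47]
Rule: These are nodes with exactly 1 non-null child.
Per-node child counts:
  node 15: 2 child(ren)
  node 6: 1 child(ren)
  node 7: 1 child(ren)
  node 13: 0 child(ren)
  node 36: 2 child(ren)
  node 16: 1 child(ren)
  node 35: 0 child(ren)
  node 38: 1 child(ren)
  node 45: 2 child(ren)
  node 40: 0 child(ren)
  node 49: 1 child(ren)
  node 47: 0 child(ren)
Matching nodes: [6, 7, 16, 38, 49]
Count of nodes with exactly one child: 5


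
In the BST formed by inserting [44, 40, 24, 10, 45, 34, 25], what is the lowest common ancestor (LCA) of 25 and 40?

Tree insertion order: [44, 40, 24, 10, 45, 34, 25]
Tree (level-order array): [44, 40, 45, 24, None, None, None, 10, 34, None, None, 25]
In a BST, the LCA of p=25, q=40 is the first node v on the
root-to-leaf path with p <= v <= q (go left if both < v, right if both > v).
Walk from root:
  at 44: both 25 and 40 < 44, go left
  at 40: 25 <= 40 <= 40, this is the LCA
LCA = 40


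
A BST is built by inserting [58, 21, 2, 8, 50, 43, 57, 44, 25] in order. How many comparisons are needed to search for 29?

Search path for 29: 58 -> 21 -> 50 -> 43 -> 25
Found: False
Comparisons: 5


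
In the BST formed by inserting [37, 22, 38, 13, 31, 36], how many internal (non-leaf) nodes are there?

Tree built from: [37, 22, 38, 13, 31, 36]
Tree (level-order array): [37, 22, 38, 13, 31, None, None, None, None, None, 36]
Rule: An internal node has at least one child.
Per-node child counts:
  node 37: 2 child(ren)
  node 22: 2 child(ren)
  node 13: 0 child(ren)
  node 31: 1 child(ren)
  node 36: 0 child(ren)
  node 38: 0 child(ren)
Matching nodes: [37, 22, 31]
Count of internal (non-leaf) nodes: 3


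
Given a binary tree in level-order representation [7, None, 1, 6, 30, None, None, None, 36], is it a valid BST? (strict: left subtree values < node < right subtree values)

Level-order array: [7, None, 1, 6, 30, None, None, None, 36]
Validate using subtree bounds (lo, hi): at each node, require lo < value < hi,
then recurse left with hi=value and right with lo=value.
Preorder trace (stopping at first violation):
  at node 7 with bounds (-inf, +inf): OK
  at node 1 with bounds (7, +inf): VIOLATION
Node 1 violates its bound: not (7 < 1 < +inf).
Result: Not a valid BST


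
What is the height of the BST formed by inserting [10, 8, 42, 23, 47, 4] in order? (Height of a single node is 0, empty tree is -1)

Insertion order: [10, 8, 42, 23, 47, 4]
Tree (level-order array): [10, 8, 42, 4, None, 23, 47]
Compute height bottom-up (empty subtree = -1):
  height(4) = 1 + max(-1, -1) = 0
  height(8) = 1 + max(0, -1) = 1
  height(23) = 1 + max(-1, -1) = 0
  height(47) = 1 + max(-1, -1) = 0
  height(42) = 1 + max(0, 0) = 1
  height(10) = 1 + max(1, 1) = 2
Height = 2


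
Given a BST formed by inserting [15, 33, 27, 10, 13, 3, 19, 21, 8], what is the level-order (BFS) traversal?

Tree insertion order: [15, 33, 27, 10, 13, 3, 19, 21, 8]
Tree (level-order array): [15, 10, 33, 3, 13, 27, None, None, 8, None, None, 19, None, None, None, None, 21]
BFS from the root, enqueuing left then right child of each popped node:
  queue [15] -> pop 15, enqueue [10, 33], visited so far: [15]
  queue [10, 33] -> pop 10, enqueue [3, 13], visited so far: [15, 10]
  queue [33, 3, 13] -> pop 33, enqueue [27], visited so far: [15, 10, 33]
  queue [3, 13, 27] -> pop 3, enqueue [8], visited so far: [15, 10, 33, 3]
  queue [13, 27, 8] -> pop 13, enqueue [none], visited so far: [15, 10, 33, 3, 13]
  queue [27, 8] -> pop 27, enqueue [19], visited so far: [15, 10, 33, 3, 13, 27]
  queue [8, 19] -> pop 8, enqueue [none], visited so far: [15, 10, 33, 3, 13, 27, 8]
  queue [19] -> pop 19, enqueue [21], visited so far: [15, 10, 33, 3, 13, 27, 8, 19]
  queue [21] -> pop 21, enqueue [none], visited so far: [15, 10, 33, 3, 13, 27, 8, 19, 21]
Result: [15, 10, 33, 3, 13, 27, 8, 19, 21]


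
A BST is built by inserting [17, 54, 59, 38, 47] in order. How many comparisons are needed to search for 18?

Search path for 18: 17 -> 54 -> 38
Found: False
Comparisons: 3


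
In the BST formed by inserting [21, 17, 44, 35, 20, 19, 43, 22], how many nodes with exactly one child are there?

Tree built from: [21, 17, 44, 35, 20, 19, 43, 22]
Tree (level-order array): [21, 17, 44, None, 20, 35, None, 19, None, 22, 43]
Rule: These are nodes with exactly 1 non-null child.
Per-node child counts:
  node 21: 2 child(ren)
  node 17: 1 child(ren)
  node 20: 1 child(ren)
  node 19: 0 child(ren)
  node 44: 1 child(ren)
  node 35: 2 child(ren)
  node 22: 0 child(ren)
  node 43: 0 child(ren)
Matching nodes: [17, 20, 44]
Count of nodes with exactly one child: 3


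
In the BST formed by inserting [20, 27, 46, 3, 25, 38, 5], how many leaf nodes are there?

Tree built from: [20, 27, 46, 3, 25, 38, 5]
Tree (level-order array): [20, 3, 27, None, 5, 25, 46, None, None, None, None, 38]
Rule: A leaf has 0 children.
Per-node child counts:
  node 20: 2 child(ren)
  node 3: 1 child(ren)
  node 5: 0 child(ren)
  node 27: 2 child(ren)
  node 25: 0 child(ren)
  node 46: 1 child(ren)
  node 38: 0 child(ren)
Matching nodes: [5, 25, 38]
Count of leaf nodes: 3


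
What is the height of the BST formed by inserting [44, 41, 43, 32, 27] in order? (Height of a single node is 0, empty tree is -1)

Insertion order: [44, 41, 43, 32, 27]
Tree (level-order array): [44, 41, None, 32, 43, 27]
Compute height bottom-up (empty subtree = -1):
  height(27) = 1 + max(-1, -1) = 0
  height(32) = 1 + max(0, -1) = 1
  height(43) = 1 + max(-1, -1) = 0
  height(41) = 1 + max(1, 0) = 2
  height(44) = 1 + max(2, -1) = 3
Height = 3


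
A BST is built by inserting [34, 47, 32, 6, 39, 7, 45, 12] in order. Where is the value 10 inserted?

Starting tree (level order): [34, 32, 47, 6, None, 39, None, None, 7, None, 45, None, 12]
Insertion path: 34 -> 32 -> 6 -> 7 -> 12
Result: insert 10 as left child of 12
Final tree (level order): [34, 32, 47, 6, None, 39, None, None, 7, None, 45, None, 12, None, None, 10]


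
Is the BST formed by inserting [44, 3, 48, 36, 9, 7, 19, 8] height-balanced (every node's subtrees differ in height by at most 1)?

Tree (level-order array): [44, 3, 48, None, 36, None, None, 9, None, 7, 19, None, 8]
Definition: a tree is height-balanced if, at every node, |h(left) - h(right)| <= 1 (empty subtree has height -1).
Bottom-up per-node check:
  node 8: h_left=-1, h_right=-1, diff=0 [OK], height=0
  node 7: h_left=-1, h_right=0, diff=1 [OK], height=1
  node 19: h_left=-1, h_right=-1, diff=0 [OK], height=0
  node 9: h_left=1, h_right=0, diff=1 [OK], height=2
  node 36: h_left=2, h_right=-1, diff=3 [FAIL (|2--1|=3 > 1)], height=3
  node 3: h_left=-1, h_right=3, diff=4 [FAIL (|-1-3|=4 > 1)], height=4
  node 48: h_left=-1, h_right=-1, diff=0 [OK], height=0
  node 44: h_left=4, h_right=0, diff=4 [FAIL (|4-0|=4 > 1)], height=5
Node 36 violates the condition: |2 - -1| = 3 > 1.
Result: Not balanced


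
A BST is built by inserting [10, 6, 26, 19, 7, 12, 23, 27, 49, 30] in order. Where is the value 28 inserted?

Starting tree (level order): [10, 6, 26, None, 7, 19, 27, None, None, 12, 23, None, 49, None, None, None, None, 30]
Insertion path: 10 -> 26 -> 27 -> 49 -> 30
Result: insert 28 as left child of 30
Final tree (level order): [10, 6, 26, None, 7, 19, 27, None, None, 12, 23, None, 49, None, None, None, None, 30, None, 28]


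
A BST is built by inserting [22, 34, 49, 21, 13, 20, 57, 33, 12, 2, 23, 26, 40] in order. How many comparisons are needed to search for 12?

Search path for 12: 22 -> 21 -> 13 -> 12
Found: True
Comparisons: 4


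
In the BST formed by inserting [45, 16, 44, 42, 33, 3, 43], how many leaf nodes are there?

Tree built from: [45, 16, 44, 42, 33, 3, 43]
Tree (level-order array): [45, 16, None, 3, 44, None, None, 42, None, 33, 43]
Rule: A leaf has 0 children.
Per-node child counts:
  node 45: 1 child(ren)
  node 16: 2 child(ren)
  node 3: 0 child(ren)
  node 44: 1 child(ren)
  node 42: 2 child(ren)
  node 33: 0 child(ren)
  node 43: 0 child(ren)
Matching nodes: [3, 33, 43]
Count of leaf nodes: 3


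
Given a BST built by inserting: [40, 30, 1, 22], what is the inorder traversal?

Tree insertion order: [40, 30, 1, 22]
Tree (level-order array): [40, 30, None, 1, None, None, 22]
Inorder traversal: [1, 22, 30, 40]


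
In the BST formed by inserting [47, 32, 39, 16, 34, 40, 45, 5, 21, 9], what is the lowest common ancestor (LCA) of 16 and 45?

Tree insertion order: [47, 32, 39, 16, 34, 40, 45, 5, 21, 9]
Tree (level-order array): [47, 32, None, 16, 39, 5, 21, 34, 40, None, 9, None, None, None, None, None, 45]
In a BST, the LCA of p=16, q=45 is the first node v on the
root-to-leaf path with p <= v <= q (go left if both < v, right if both > v).
Walk from root:
  at 47: both 16 and 45 < 47, go left
  at 32: 16 <= 32 <= 45, this is the LCA
LCA = 32


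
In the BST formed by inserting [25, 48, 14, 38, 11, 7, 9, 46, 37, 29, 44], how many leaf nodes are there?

Tree built from: [25, 48, 14, 38, 11, 7, 9, 46, 37, 29, 44]
Tree (level-order array): [25, 14, 48, 11, None, 38, None, 7, None, 37, 46, None, 9, 29, None, 44]
Rule: A leaf has 0 children.
Per-node child counts:
  node 25: 2 child(ren)
  node 14: 1 child(ren)
  node 11: 1 child(ren)
  node 7: 1 child(ren)
  node 9: 0 child(ren)
  node 48: 1 child(ren)
  node 38: 2 child(ren)
  node 37: 1 child(ren)
  node 29: 0 child(ren)
  node 46: 1 child(ren)
  node 44: 0 child(ren)
Matching nodes: [9, 29, 44]
Count of leaf nodes: 3


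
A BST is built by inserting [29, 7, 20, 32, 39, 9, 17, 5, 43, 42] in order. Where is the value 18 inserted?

Starting tree (level order): [29, 7, 32, 5, 20, None, 39, None, None, 9, None, None, 43, None, 17, 42]
Insertion path: 29 -> 7 -> 20 -> 9 -> 17
Result: insert 18 as right child of 17
Final tree (level order): [29, 7, 32, 5, 20, None, 39, None, None, 9, None, None, 43, None, 17, 42, None, None, 18]


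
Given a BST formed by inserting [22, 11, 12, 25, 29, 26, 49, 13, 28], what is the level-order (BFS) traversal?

Tree insertion order: [22, 11, 12, 25, 29, 26, 49, 13, 28]
Tree (level-order array): [22, 11, 25, None, 12, None, 29, None, 13, 26, 49, None, None, None, 28]
BFS from the root, enqueuing left then right child of each popped node:
  queue [22] -> pop 22, enqueue [11, 25], visited so far: [22]
  queue [11, 25] -> pop 11, enqueue [12], visited so far: [22, 11]
  queue [25, 12] -> pop 25, enqueue [29], visited so far: [22, 11, 25]
  queue [12, 29] -> pop 12, enqueue [13], visited so far: [22, 11, 25, 12]
  queue [29, 13] -> pop 29, enqueue [26, 49], visited so far: [22, 11, 25, 12, 29]
  queue [13, 26, 49] -> pop 13, enqueue [none], visited so far: [22, 11, 25, 12, 29, 13]
  queue [26, 49] -> pop 26, enqueue [28], visited so far: [22, 11, 25, 12, 29, 13, 26]
  queue [49, 28] -> pop 49, enqueue [none], visited so far: [22, 11, 25, 12, 29, 13, 26, 49]
  queue [28] -> pop 28, enqueue [none], visited so far: [22, 11, 25, 12, 29, 13, 26, 49, 28]
Result: [22, 11, 25, 12, 29, 13, 26, 49, 28]


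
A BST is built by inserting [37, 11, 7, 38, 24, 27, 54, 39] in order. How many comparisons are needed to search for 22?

Search path for 22: 37 -> 11 -> 24
Found: False
Comparisons: 3


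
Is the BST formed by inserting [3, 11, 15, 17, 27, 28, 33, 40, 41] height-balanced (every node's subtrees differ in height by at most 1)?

Tree (level-order array): [3, None, 11, None, 15, None, 17, None, 27, None, 28, None, 33, None, 40, None, 41]
Definition: a tree is height-balanced if, at every node, |h(left) - h(right)| <= 1 (empty subtree has height -1).
Bottom-up per-node check:
  node 41: h_left=-1, h_right=-1, diff=0 [OK], height=0
  node 40: h_left=-1, h_right=0, diff=1 [OK], height=1
  node 33: h_left=-1, h_right=1, diff=2 [FAIL (|-1-1|=2 > 1)], height=2
  node 28: h_left=-1, h_right=2, diff=3 [FAIL (|-1-2|=3 > 1)], height=3
  node 27: h_left=-1, h_right=3, diff=4 [FAIL (|-1-3|=4 > 1)], height=4
  node 17: h_left=-1, h_right=4, diff=5 [FAIL (|-1-4|=5 > 1)], height=5
  node 15: h_left=-1, h_right=5, diff=6 [FAIL (|-1-5|=6 > 1)], height=6
  node 11: h_left=-1, h_right=6, diff=7 [FAIL (|-1-6|=7 > 1)], height=7
  node 3: h_left=-1, h_right=7, diff=8 [FAIL (|-1-7|=8 > 1)], height=8
Node 33 violates the condition: |-1 - 1| = 2 > 1.
Result: Not balanced


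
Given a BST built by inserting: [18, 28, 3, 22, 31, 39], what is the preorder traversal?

Tree insertion order: [18, 28, 3, 22, 31, 39]
Tree (level-order array): [18, 3, 28, None, None, 22, 31, None, None, None, 39]
Preorder traversal: [18, 3, 28, 22, 31, 39]


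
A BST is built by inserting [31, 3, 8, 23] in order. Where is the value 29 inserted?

Starting tree (level order): [31, 3, None, None, 8, None, 23]
Insertion path: 31 -> 3 -> 8 -> 23
Result: insert 29 as right child of 23
Final tree (level order): [31, 3, None, None, 8, None, 23, None, 29]


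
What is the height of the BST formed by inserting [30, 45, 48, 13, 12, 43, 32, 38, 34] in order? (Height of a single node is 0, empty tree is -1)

Insertion order: [30, 45, 48, 13, 12, 43, 32, 38, 34]
Tree (level-order array): [30, 13, 45, 12, None, 43, 48, None, None, 32, None, None, None, None, 38, 34]
Compute height bottom-up (empty subtree = -1):
  height(12) = 1 + max(-1, -1) = 0
  height(13) = 1 + max(0, -1) = 1
  height(34) = 1 + max(-1, -1) = 0
  height(38) = 1 + max(0, -1) = 1
  height(32) = 1 + max(-1, 1) = 2
  height(43) = 1 + max(2, -1) = 3
  height(48) = 1 + max(-1, -1) = 0
  height(45) = 1 + max(3, 0) = 4
  height(30) = 1 + max(1, 4) = 5
Height = 5


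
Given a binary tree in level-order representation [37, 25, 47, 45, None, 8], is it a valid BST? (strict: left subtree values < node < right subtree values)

Level-order array: [37, 25, 47, 45, None, 8]
Validate using subtree bounds (lo, hi): at each node, require lo < value < hi,
then recurse left with hi=value and right with lo=value.
Preorder trace (stopping at first violation):
  at node 37 with bounds (-inf, +inf): OK
  at node 25 with bounds (-inf, 37): OK
  at node 45 with bounds (-inf, 25): VIOLATION
Node 45 violates its bound: not (-inf < 45 < 25).
Result: Not a valid BST


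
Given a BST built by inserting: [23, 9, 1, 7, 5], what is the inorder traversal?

Tree insertion order: [23, 9, 1, 7, 5]
Tree (level-order array): [23, 9, None, 1, None, None, 7, 5]
Inorder traversal: [1, 5, 7, 9, 23]


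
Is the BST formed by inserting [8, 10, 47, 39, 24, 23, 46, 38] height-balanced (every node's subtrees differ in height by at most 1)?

Tree (level-order array): [8, None, 10, None, 47, 39, None, 24, 46, 23, 38]
Definition: a tree is height-balanced if, at every node, |h(left) - h(right)| <= 1 (empty subtree has height -1).
Bottom-up per-node check:
  node 23: h_left=-1, h_right=-1, diff=0 [OK], height=0
  node 38: h_left=-1, h_right=-1, diff=0 [OK], height=0
  node 24: h_left=0, h_right=0, diff=0 [OK], height=1
  node 46: h_left=-1, h_right=-1, diff=0 [OK], height=0
  node 39: h_left=1, h_right=0, diff=1 [OK], height=2
  node 47: h_left=2, h_right=-1, diff=3 [FAIL (|2--1|=3 > 1)], height=3
  node 10: h_left=-1, h_right=3, diff=4 [FAIL (|-1-3|=4 > 1)], height=4
  node 8: h_left=-1, h_right=4, diff=5 [FAIL (|-1-4|=5 > 1)], height=5
Node 47 violates the condition: |2 - -1| = 3 > 1.
Result: Not balanced


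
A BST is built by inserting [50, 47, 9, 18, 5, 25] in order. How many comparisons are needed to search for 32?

Search path for 32: 50 -> 47 -> 9 -> 18 -> 25
Found: False
Comparisons: 5


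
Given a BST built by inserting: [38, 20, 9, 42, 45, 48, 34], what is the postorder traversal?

Tree insertion order: [38, 20, 9, 42, 45, 48, 34]
Tree (level-order array): [38, 20, 42, 9, 34, None, 45, None, None, None, None, None, 48]
Postorder traversal: [9, 34, 20, 48, 45, 42, 38]


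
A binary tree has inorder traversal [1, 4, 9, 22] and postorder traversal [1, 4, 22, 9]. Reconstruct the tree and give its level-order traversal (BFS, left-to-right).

Inorder:   [1, 4, 9, 22]
Postorder: [1, 4, 22, 9]
Algorithm: postorder visits root last, so walk postorder right-to-left;
each value is the root of the current inorder slice — split it at that
value, recurse on the right subtree first, then the left.
Recursive splits:
  root=9; inorder splits into left=[1, 4], right=[22]
  root=22; inorder splits into left=[], right=[]
  root=4; inorder splits into left=[1], right=[]
  root=1; inorder splits into left=[], right=[]
Reconstructed level-order: [9, 4, 22, 1]


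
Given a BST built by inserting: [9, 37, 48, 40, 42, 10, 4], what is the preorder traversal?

Tree insertion order: [9, 37, 48, 40, 42, 10, 4]
Tree (level-order array): [9, 4, 37, None, None, 10, 48, None, None, 40, None, None, 42]
Preorder traversal: [9, 4, 37, 10, 48, 40, 42]


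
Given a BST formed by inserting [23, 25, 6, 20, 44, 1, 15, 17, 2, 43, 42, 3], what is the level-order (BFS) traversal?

Tree insertion order: [23, 25, 6, 20, 44, 1, 15, 17, 2, 43, 42, 3]
Tree (level-order array): [23, 6, 25, 1, 20, None, 44, None, 2, 15, None, 43, None, None, 3, None, 17, 42]
BFS from the root, enqueuing left then right child of each popped node:
  queue [23] -> pop 23, enqueue [6, 25], visited so far: [23]
  queue [6, 25] -> pop 6, enqueue [1, 20], visited so far: [23, 6]
  queue [25, 1, 20] -> pop 25, enqueue [44], visited so far: [23, 6, 25]
  queue [1, 20, 44] -> pop 1, enqueue [2], visited so far: [23, 6, 25, 1]
  queue [20, 44, 2] -> pop 20, enqueue [15], visited so far: [23, 6, 25, 1, 20]
  queue [44, 2, 15] -> pop 44, enqueue [43], visited so far: [23, 6, 25, 1, 20, 44]
  queue [2, 15, 43] -> pop 2, enqueue [3], visited so far: [23, 6, 25, 1, 20, 44, 2]
  queue [15, 43, 3] -> pop 15, enqueue [17], visited so far: [23, 6, 25, 1, 20, 44, 2, 15]
  queue [43, 3, 17] -> pop 43, enqueue [42], visited so far: [23, 6, 25, 1, 20, 44, 2, 15, 43]
  queue [3, 17, 42] -> pop 3, enqueue [none], visited so far: [23, 6, 25, 1, 20, 44, 2, 15, 43, 3]
  queue [17, 42] -> pop 17, enqueue [none], visited so far: [23, 6, 25, 1, 20, 44, 2, 15, 43, 3, 17]
  queue [42] -> pop 42, enqueue [none], visited so far: [23, 6, 25, 1, 20, 44, 2, 15, 43, 3, 17, 42]
Result: [23, 6, 25, 1, 20, 44, 2, 15, 43, 3, 17, 42]


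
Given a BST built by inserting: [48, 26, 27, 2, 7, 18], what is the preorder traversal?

Tree insertion order: [48, 26, 27, 2, 7, 18]
Tree (level-order array): [48, 26, None, 2, 27, None, 7, None, None, None, 18]
Preorder traversal: [48, 26, 2, 7, 18, 27]


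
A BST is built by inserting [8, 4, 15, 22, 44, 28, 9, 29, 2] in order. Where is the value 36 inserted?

Starting tree (level order): [8, 4, 15, 2, None, 9, 22, None, None, None, None, None, 44, 28, None, None, 29]
Insertion path: 8 -> 15 -> 22 -> 44 -> 28 -> 29
Result: insert 36 as right child of 29
Final tree (level order): [8, 4, 15, 2, None, 9, 22, None, None, None, None, None, 44, 28, None, None, 29, None, 36]


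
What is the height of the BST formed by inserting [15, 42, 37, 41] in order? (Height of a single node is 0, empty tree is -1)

Insertion order: [15, 42, 37, 41]
Tree (level-order array): [15, None, 42, 37, None, None, 41]
Compute height bottom-up (empty subtree = -1):
  height(41) = 1 + max(-1, -1) = 0
  height(37) = 1 + max(-1, 0) = 1
  height(42) = 1 + max(1, -1) = 2
  height(15) = 1 + max(-1, 2) = 3
Height = 3


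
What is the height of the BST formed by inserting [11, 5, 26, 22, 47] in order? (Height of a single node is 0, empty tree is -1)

Insertion order: [11, 5, 26, 22, 47]
Tree (level-order array): [11, 5, 26, None, None, 22, 47]
Compute height bottom-up (empty subtree = -1):
  height(5) = 1 + max(-1, -1) = 0
  height(22) = 1 + max(-1, -1) = 0
  height(47) = 1 + max(-1, -1) = 0
  height(26) = 1 + max(0, 0) = 1
  height(11) = 1 + max(0, 1) = 2
Height = 2


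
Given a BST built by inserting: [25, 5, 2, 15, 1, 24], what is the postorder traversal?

Tree insertion order: [25, 5, 2, 15, 1, 24]
Tree (level-order array): [25, 5, None, 2, 15, 1, None, None, 24]
Postorder traversal: [1, 2, 24, 15, 5, 25]


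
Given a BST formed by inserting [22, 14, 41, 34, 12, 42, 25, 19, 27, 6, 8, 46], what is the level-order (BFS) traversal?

Tree insertion order: [22, 14, 41, 34, 12, 42, 25, 19, 27, 6, 8, 46]
Tree (level-order array): [22, 14, 41, 12, 19, 34, 42, 6, None, None, None, 25, None, None, 46, None, 8, None, 27]
BFS from the root, enqueuing left then right child of each popped node:
  queue [22] -> pop 22, enqueue [14, 41], visited so far: [22]
  queue [14, 41] -> pop 14, enqueue [12, 19], visited so far: [22, 14]
  queue [41, 12, 19] -> pop 41, enqueue [34, 42], visited so far: [22, 14, 41]
  queue [12, 19, 34, 42] -> pop 12, enqueue [6], visited so far: [22, 14, 41, 12]
  queue [19, 34, 42, 6] -> pop 19, enqueue [none], visited so far: [22, 14, 41, 12, 19]
  queue [34, 42, 6] -> pop 34, enqueue [25], visited so far: [22, 14, 41, 12, 19, 34]
  queue [42, 6, 25] -> pop 42, enqueue [46], visited so far: [22, 14, 41, 12, 19, 34, 42]
  queue [6, 25, 46] -> pop 6, enqueue [8], visited so far: [22, 14, 41, 12, 19, 34, 42, 6]
  queue [25, 46, 8] -> pop 25, enqueue [27], visited so far: [22, 14, 41, 12, 19, 34, 42, 6, 25]
  queue [46, 8, 27] -> pop 46, enqueue [none], visited so far: [22, 14, 41, 12, 19, 34, 42, 6, 25, 46]
  queue [8, 27] -> pop 8, enqueue [none], visited so far: [22, 14, 41, 12, 19, 34, 42, 6, 25, 46, 8]
  queue [27] -> pop 27, enqueue [none], visited so far: [22, 14, 41, 12, 19, 34, 42, 6, 25, 46, 8, 27]
Result: [22, 14, 41, 12, 19, 34, 42, 6, 25, 46, 8, 27]


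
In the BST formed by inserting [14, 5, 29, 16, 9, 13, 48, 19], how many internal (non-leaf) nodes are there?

Tree built from: [14, 5, 29, 16, 9, 13, 48, 19]
Tree (level-order array): [14, 5, 29, None, 9, 16, 48, None, 13, None, 19]
Rule: An internal node has at least one child.
Per-node child counts:
  node 14: 2 child(ren)
  node 5: 1 child(ren)
  node 9: 1 child(ren)
  node 13: 0 child(ren)
  node 29: 2 child(ren)
  node 16: 1 child(ren)
  node 19: 0 child(ren)
  node 48: 0 child(ren)
Matching nodes: [14, 5, 9, 29, 16]
Count of internal (non-leaf) nodes: 5
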